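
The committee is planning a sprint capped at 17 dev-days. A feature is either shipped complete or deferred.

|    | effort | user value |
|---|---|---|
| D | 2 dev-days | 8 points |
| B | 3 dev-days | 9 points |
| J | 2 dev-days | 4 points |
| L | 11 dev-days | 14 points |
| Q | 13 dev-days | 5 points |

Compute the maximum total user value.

Allowing fractional choices, the relaxed optimum would be about 33.7, but features are indivisible.
B + J + L: effort 3 + 2 + 11 = 16 ≤ 17, user value 9 + 4 + 14 = 27.
D + B + L: effort 2 + 3 + 11 = 16 ≤ 17, user value 8 + 9 + 14 = 31.
Best is D, B, and L with total user value 31.

31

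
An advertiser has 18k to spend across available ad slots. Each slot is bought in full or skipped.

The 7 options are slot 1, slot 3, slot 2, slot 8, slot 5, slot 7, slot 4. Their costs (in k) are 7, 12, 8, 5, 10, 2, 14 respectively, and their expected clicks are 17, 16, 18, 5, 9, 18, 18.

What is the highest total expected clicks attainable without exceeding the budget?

53

slot 1 + slot 2 + slot 7: cost 7 + 8 + 2 = 17 ≤ 18, expected clicks 17 + 18 + 18 = 53.
slot 2 + slot 8 + slot 7: cost 8 + 5 + 2 = 15 ≤ 18, expected clicks 18 + 5 + 18 = 41.
Best is slot 1, slot 2, and slot 7 with total expected clicks 53.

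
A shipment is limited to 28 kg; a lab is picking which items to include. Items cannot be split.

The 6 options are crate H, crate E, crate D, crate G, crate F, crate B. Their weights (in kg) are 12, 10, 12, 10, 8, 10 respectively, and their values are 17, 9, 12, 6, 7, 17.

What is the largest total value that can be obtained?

Take crate H and crate B: weight 12 + 10 = 22 ≤ 28, value 17 + 17 = 34.
No other feasible combination does better.

34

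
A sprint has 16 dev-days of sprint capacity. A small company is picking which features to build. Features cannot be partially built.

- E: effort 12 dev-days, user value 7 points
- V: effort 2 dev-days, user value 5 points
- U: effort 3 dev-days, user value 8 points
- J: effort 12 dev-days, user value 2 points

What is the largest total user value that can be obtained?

Treat it as a binary knapsack problem.
Allowing fractional choices, the relaxed optimum would be about 19.4, but features are indivisible.
V + U: effort 2 + 3 = 5 ≤ 16, user value 5 + 8 = 13.
E + U: effort 12 + 3 = 15 ≤ 16, user value 7 + 8 = 15.
Best is E and U with total user value 15.

15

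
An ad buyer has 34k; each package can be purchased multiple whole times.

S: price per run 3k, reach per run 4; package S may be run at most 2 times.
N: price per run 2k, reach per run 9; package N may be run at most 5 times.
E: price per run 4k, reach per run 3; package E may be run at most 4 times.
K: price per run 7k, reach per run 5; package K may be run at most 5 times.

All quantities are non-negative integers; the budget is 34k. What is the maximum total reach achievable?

2×S, 5×N, and 4×E: price 32 ≤ 34, reach 2·4 + 5·9 + 4·3 = 65.
2×S, 5×N, 1×E, and 2×K: price 34 ≤ 34, reach 2·4 + 5·9 + 1·3 + 2·5 = 66.
Best is 66.

66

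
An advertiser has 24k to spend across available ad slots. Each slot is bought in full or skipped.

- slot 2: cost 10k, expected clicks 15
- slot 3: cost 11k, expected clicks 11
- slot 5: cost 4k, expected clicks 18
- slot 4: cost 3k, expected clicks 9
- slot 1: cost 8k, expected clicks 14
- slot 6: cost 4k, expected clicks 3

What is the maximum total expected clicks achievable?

47

slot 2 + slot 5 + slot 4 + slot 6: cost 10 + 4 + 3 + 4 = 21 ≤ 24, expected clicks 15 + 18 + 9 + 3 = 45.
slot 2 + slot 5 + slot 1: cost 10 + 4 + 8 = 22 ≤ 24, expected clicks 15 + 18 + 14 = 47.
Best is slot 2, slot 5, and slot 1 with total expected clicks 47.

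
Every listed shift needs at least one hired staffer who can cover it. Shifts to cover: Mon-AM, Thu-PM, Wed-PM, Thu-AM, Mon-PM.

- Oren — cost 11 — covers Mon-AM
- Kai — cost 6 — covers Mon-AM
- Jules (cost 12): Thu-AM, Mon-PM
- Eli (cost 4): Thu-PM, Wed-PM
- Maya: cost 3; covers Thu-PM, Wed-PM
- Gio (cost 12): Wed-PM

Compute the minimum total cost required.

21

Choose Kai, Jules, and Maya: together they cover Mon-AM, Thu-PM, Wed-PM, Thu-AM, Mon-PM — every shift.
Total cost: 6 + 12 + 3 = 21.
No cover costs less than 21.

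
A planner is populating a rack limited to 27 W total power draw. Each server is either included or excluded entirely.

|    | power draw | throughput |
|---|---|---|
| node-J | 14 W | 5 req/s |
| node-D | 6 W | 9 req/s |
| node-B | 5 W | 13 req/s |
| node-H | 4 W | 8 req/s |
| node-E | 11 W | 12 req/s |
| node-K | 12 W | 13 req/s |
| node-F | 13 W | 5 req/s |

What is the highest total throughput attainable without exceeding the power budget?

Allowing fractional choices, the relaxed optimum would be about 43.1, but servers are indivisible.
node-D + node-B + node-H + node-E: power draw 6 + 5 + 4 + 11 = 26 ≤ 27, throughput 9 + 13 + 8 + 12 = 42.
node-D + node-B + node-H + node-K: power draw 6 + 5 + 4 + 12 = 27 ≤ 27, throughput 9 + 13 + 8 + 13 = 43.
node-D + node-B + node-K: power draw 6 + 5 + 12 = 23 ≤ 27, throughput 9 + 13 + 13 = 35.
Best is node-D, node-B, node-H, and node-K with total throughput 43.

43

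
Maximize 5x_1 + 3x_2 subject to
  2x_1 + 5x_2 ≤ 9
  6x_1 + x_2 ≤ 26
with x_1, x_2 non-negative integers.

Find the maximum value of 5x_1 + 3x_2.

The continuous relaxation peaks at (4.32, 0.0714) with value 21.82; rounding to a feasible lattice point costs some objective.
(x_1,x_2)=(4,0): 2·4+5·0=8≤9, 6·4+1·0=24≤26, objective 20.
(x_1,x_2)=(3,0): 2·3+5·0=6≤9, 6·3+1·0=18≤26, objective 15.
No feasible integer point exceeds 20.

20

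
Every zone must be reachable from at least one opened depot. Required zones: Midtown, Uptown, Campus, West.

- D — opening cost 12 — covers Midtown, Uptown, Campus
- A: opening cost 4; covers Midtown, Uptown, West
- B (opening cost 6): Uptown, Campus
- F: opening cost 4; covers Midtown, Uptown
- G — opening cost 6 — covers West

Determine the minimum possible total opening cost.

This is a weighted set-cover instance.
Choose A and B: together they cover Midtown, Uptown, Campus, West — every zone.
Total opening cost: 4 + 6 = 10.
No cover costs less than 10.

10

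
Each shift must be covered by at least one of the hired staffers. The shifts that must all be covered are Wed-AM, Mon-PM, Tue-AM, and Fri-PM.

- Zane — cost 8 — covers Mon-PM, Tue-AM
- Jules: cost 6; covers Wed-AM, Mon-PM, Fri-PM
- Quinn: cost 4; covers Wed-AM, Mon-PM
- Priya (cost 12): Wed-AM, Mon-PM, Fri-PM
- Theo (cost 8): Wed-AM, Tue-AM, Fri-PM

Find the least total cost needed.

12

The greedy cost-per-new-shift heuristic would pick Jules and Zane for 14, but a cheaper cover exists.
Choose Quinn and Theo: together they cover Wed-AM, Mon-PM, Tue-AM, Fri-PM — every shift.
Total cost: 4 + 8 = 12.
No cover costs less than 12.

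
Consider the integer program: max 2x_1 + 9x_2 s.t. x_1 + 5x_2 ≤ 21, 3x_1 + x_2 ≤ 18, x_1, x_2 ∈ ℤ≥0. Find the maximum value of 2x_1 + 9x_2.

(x_1,x_2)=(1,4) is feasible, giving 38.
(x_1,x_2)=(5,3) is feasible, giving 37.
(x_1,x_2)=(0,4) is feasible, giving 36.
(x_1,x_2)=(4,3) is feasible, giving 35.
No feasible integer point exceeds 38.

38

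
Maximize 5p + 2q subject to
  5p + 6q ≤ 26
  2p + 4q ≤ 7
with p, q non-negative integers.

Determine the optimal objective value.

15

(p,q)=(3,0): 5·3+6·0=15≤26, 2·3+4·0=6≤7, objective 15.
(p,q)=(2,0): 5·2+6·0=10≤26, 2·2+4·0=4≤7, objective 10.
The best lattice point is (3,0), giving 15.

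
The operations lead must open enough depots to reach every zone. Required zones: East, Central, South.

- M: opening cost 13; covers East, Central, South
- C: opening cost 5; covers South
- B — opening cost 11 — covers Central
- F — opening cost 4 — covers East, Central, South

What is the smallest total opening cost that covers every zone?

4

F alone covers East, Central, South — every zone.
Total opening cost: 4.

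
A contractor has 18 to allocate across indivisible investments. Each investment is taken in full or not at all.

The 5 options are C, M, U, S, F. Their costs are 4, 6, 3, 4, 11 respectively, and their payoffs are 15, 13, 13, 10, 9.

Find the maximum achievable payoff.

Treat it as a binary knapsack problem.
C + M + U + S: cost 4 + 6 + 3 + 4 = 17 ≤ 18, payoff 15 + 13 + 13 + 10 = 51.
C + U + S: cost 4 + 3 + 4 = 11 ≤ 18, payoff 15 + 13 + 10 = 38.
C + M + U: cost 4 + 6 + 3 = 13 ≤ 18, payoff 15 + 13 + 13 = 41.
Best is C, M, U, and S with total payoff 51.

51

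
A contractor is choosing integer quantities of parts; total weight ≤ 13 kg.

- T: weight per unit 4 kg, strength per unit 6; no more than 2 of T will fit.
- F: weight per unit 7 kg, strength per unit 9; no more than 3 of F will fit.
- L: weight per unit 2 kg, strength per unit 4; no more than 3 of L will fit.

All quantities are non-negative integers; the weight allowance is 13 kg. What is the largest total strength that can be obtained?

L has the best ratio (4/2); taking only L gives at most 3×4 = 12 (stopped by the supply cap of 3).
Mixing does better — 1×F and 3×L: weight 13 ≤ 13, strength 1·9 + 3·4 = 21.

21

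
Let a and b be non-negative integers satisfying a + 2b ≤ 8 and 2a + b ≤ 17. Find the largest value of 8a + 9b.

(a,b)=(8,0): 1·8+2·0=8≤8, 2·8+1·0=16≤17, objective 64.
(a,b)=(7,0): 1·7+2·0=7≤8, 2·7+1·0=14≤17, objective 56.
The best lattice point is (8,0), giving 64.

64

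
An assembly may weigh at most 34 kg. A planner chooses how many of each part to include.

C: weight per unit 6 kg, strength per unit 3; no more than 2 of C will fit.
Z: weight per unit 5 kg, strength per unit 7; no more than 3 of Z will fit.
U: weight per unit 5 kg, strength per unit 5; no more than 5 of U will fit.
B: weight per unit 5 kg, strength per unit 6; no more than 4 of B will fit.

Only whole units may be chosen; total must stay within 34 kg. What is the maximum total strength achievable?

39

This is a bounded integer knapsack.
2×Z and 4×B: weight 30 ≤ 34, strength 2·7 + 4·6 = 38.
3×Z and 3×B: weight 30 ≤ 34, strength 3·7 + 3·6 = 39.
Best is 39.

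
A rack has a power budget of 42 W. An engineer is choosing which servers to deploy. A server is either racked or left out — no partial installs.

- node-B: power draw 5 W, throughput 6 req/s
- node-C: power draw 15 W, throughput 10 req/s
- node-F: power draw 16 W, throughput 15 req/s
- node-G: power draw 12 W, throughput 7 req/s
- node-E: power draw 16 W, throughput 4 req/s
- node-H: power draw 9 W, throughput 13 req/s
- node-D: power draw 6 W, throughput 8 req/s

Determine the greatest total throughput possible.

42

Allowing fractional choices, the relaxed optimum would be about 46.0, but servers are indivisible.
node-B + node-F + node-G + node-H: power draw 5 + 16 + 12 + 9 = 42 ≤ 42, throughput 6 + 15 + 7 + 13 = 41.
node-B + node-F + node-H + node-D: power draw 5 + 16 + 9 + 6 = 36 ≤ 42, throughput 6 + 15 + 13 + 8 = 42.
Best is node-B, node-F, node-H, and node-D with total throughput 42.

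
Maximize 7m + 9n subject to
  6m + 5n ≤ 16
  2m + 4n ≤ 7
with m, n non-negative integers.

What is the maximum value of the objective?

(m,n)=(1,1): 6·1+5·1=11≤16, 2·1+4·1=6≤7, objective 16.
(m,n)=(2,0): 6·2+5·0=12≤16, 2·2+4·0=4≤7, objective 14.
(m,n)=(0,1): 6·0+5·1=5≤16, 2·0+4·1=4≤7, objective 9.
(m,n)=(1,0): 6·1+5·0=6≤16, 2·1+4·0=2≤7, objective 7.
Maximum is 16 at (m,n)=(1,1).

16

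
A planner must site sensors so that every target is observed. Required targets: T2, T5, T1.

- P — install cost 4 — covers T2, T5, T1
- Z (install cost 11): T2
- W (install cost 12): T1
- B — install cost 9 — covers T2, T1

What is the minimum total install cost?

4

P alone covers T2, T5, T1 — every target.
Total install cost: 4.
No cover costs less than 4.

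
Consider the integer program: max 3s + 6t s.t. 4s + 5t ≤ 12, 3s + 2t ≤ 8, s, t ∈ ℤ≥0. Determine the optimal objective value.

12

(s,t)=(0,2): 4·0+5·2=10≤12, 3·0+2·2=4≤8, objective 12.
(s,t)=(1,1): 4·1+5·1=9≤12, 3·1+2·1=5≤8, objective 9.
(s,t)=(0,1): 4·0+5·1=5≤12, 3·0+2·1=2≤8, objective 6.
No feasible integer point exceeds 12.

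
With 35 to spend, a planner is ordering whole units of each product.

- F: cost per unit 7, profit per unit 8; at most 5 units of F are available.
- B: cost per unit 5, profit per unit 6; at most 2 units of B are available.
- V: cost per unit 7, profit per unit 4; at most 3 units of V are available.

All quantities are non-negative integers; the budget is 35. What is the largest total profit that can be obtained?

Take 5×F: cost 35 ≤ 35, profit 5·8 = 40.
No other integer combination yields more.

40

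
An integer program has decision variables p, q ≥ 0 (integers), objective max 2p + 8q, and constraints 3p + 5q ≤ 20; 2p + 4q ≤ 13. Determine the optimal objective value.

24

The continuous relaxation peaks at (0, 3.25) with value 26.00; rounding to a feasible lattice point costs some objective.
(p,q)=(0,3) is feasible, giving 24.
(p,q)=(1,2) is feasible, giving 18.
(p,q)=(0,2) is feasible, giving 16.
No feasible integer point exceeds 24.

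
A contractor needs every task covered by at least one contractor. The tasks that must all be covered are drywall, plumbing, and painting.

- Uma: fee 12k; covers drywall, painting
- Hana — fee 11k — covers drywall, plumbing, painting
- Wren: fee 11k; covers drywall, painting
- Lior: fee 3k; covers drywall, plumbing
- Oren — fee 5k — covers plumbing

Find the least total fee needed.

The greedy cost-per-new-task heuristic would pick Lior and Hana for 14, but a cheaper cover exists.
Hana alone covers drywall, plumbing, painting — every task.
Total fee: 11.
No cover costs less than 11.

11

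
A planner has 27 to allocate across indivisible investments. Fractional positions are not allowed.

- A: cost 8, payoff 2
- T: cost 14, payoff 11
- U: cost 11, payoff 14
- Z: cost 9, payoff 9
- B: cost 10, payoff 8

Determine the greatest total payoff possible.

Treat it as a binary knapsack problem.
Take T and U: cost 14 + 11 = 25 ≤ 27, payoff 11 + 14 = 25.
No other feasible combination does better.

25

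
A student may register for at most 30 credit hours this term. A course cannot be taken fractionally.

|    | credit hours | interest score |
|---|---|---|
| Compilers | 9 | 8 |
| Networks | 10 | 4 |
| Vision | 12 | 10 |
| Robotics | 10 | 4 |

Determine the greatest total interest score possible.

Allowing fractional choices, the relaxed optimum would be about 21.6, but courses are indivisible.
Networks + Vision: credit hours 10 + 12 = 22 ≤ 30, interest score 4 + 10 = 14.
Compilers + Networks + Robotics: credit hours 9 + 10 + 10 = 29 ≤ 30, interest score 8 + 4 + 4 = 16.
Compilers + Vision: credit hours 9 + 12 = 21 ≤ 30, interest score 8 + 10 = 18.
Best is Compilers and Vision with total interest score 18.

18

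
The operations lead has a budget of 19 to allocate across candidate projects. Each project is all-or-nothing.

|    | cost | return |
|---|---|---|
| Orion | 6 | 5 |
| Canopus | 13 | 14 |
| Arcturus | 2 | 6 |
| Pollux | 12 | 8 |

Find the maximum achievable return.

20

Treat it as a binary knapsack problem.
Take Canopus and Arcturus: cost 13 + 2 = 15 ≤ 19, return 14 + 6 = 20.
No other feasible combination does better.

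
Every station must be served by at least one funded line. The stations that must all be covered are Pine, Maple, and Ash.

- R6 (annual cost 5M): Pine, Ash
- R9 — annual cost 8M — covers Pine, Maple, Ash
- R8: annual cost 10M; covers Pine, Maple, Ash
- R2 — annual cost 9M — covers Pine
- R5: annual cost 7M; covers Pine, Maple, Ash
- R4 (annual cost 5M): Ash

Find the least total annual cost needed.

This is a weighted set-cover instance.
R5 alone covers Pine, Maple, Ash — every station.
Total annual cost: 7.
No cover costs less than 7.

7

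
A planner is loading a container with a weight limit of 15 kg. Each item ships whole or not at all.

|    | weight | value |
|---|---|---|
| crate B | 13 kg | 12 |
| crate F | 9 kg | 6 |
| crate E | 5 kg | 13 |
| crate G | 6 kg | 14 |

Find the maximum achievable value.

This is an integer program with binary decision variables.
crate F + crate G: weight 9 + 6 = 15 ≤ 15, value 6 + 14 = 20.
crate F + crate E: weight 9 + 5 = 14 ≤ 15, value 6 + 13 = 19.
crate E + crate G: weight 5 + 6 = 11 ≤ 15, value 13 + 14 = 27.
Best is crate E and crate G with total value 27.

27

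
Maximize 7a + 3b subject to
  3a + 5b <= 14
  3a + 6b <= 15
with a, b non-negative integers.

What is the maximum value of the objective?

28

The continuous relaxation peaks at (4.67, 0) with value 32.67; rounding to a feasible lattice point costs some objective.
(a,b)=(4,0): 3·4+5·0=12≤14, 3·4+6·0=12≤15, objective 28.
(a,b)=(3,1): 3·3+5·1=14≤14, 3·3+6·1=15≤15, objective 24.
(a,b)=(3,0): 3·3+5·0=9≤14, 3·3+6·0=9≤15, objective 21.
Maximum is 28 at (a,b)=(4,0).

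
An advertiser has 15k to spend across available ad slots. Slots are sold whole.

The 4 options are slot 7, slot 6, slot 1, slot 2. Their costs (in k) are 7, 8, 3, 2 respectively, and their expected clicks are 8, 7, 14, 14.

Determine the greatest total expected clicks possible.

36

Take slot 7, slot 1, and slot 2: cost 7 + 3 + 2 = 12 ≤ 15, expected clicks 8 + 14 + 14 = 36.
No other feasible combination does better.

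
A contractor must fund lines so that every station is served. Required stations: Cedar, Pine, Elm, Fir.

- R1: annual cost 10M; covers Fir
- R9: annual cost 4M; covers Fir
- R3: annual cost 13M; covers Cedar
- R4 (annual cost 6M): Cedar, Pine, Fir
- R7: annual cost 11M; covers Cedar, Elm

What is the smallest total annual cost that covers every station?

This is a weighted set-cover instance.
Choose R4 and R7: together they cover Cedar, Pine, Elm, Fir — every station.
Total annual cost: 6 + 11 = 17.
No cover costs less than 17.

17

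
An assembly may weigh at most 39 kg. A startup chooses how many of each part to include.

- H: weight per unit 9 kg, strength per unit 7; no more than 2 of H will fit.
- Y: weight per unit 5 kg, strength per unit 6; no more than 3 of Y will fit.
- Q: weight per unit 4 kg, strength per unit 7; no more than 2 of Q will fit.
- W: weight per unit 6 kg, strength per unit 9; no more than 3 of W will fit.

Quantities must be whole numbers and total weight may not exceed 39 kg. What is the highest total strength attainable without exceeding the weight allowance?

This is a bounded integer knapsack.
2×Y, 2×Q, and 3×W: weight 36 ≤ 39, strength 2·6 + 2·7 + 3·9 = 53.
3×Y, 1×Q, and 3×W: weight 37 ≤ 39, strength 3·6 + 1·7 + 3·9 = 52.
Best is 53.

53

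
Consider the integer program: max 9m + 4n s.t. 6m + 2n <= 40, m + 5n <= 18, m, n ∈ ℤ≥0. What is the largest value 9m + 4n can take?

The continuous relaxation peaks at (5.86, 2.43) with value 62.43; rounding to a feasible lattice point costs some objective.
(m,n)=(6,2): 6·6+2·2=40≤40, 1·6+5·2=16≤18, objective 62.
(m,n)=(6,1): 6·6+2·1=38≤40, 1·6+5·1=11≤18, objective 58.
Maximum is 62 at (m,n)=(6,2).

62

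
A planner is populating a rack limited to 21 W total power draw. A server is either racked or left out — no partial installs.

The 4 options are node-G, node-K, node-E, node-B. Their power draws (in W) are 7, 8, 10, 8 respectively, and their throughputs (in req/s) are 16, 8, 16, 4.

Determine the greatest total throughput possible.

32

Take node-G and node-E: power draw 7 + 10 = 17 ≤ 21, throughput 16 + 16 = 32.
No other feasible combination does better.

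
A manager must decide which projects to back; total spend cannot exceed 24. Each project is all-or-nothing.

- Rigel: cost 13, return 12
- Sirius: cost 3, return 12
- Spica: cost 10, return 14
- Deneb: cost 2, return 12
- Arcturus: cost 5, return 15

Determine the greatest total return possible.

Allowing fractional choices, the relaxed optimum would be about 56.7, but projects are indivisible.
Sirius + Spica + Deneb + Arcturus: cost 3 + 10 + 2 + 5 = 20 ≤ 24, return 12 + 14 + 12 + 15 = 53.
Spica + Deneb + Arcturus: cost 10 + 2 + 5 = 17 ≤ 24, return 14 + 12 + 15 = 41.
Rigel + Sirius + Deneb + Arcturus: cost 13 + 3 + 2 + 5 = 23 ≤ 24, return 12 + 12 + 12 + 15 = 51.
Best is Sirius, Spica, Deneb, and Arcturus with total return 53.

53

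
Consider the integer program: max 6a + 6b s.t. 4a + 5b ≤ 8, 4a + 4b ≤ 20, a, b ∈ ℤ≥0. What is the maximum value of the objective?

(a,b)=(2,0) is feasible, giving 12.
(a,b)=(1,0) is feasible, giving 6.
No feasible integer point exceeds 12.

12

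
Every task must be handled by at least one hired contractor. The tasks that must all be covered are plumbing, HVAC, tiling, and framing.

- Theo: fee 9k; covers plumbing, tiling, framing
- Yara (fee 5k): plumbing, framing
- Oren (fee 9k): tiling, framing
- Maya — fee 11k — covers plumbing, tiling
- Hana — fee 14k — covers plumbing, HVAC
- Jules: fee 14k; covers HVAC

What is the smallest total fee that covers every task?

This is a weighted set-cover instance.
Choose Theo and Hana: together they cover plumbing, HVAC, tiling, framing — every task.
Total fee: 9 + 14 = 23.

23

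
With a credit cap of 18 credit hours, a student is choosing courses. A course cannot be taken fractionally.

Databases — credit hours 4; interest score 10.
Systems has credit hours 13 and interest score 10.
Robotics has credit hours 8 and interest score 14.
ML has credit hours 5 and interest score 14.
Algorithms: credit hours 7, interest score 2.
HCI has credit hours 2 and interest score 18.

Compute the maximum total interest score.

46

Allowing fractional choices, the relaxed optimum would be about 54.2, but courses are indivisible.
Robotics + ML + HCI: credit hours 8 + 5 + 2 = 15 ≤ 18, interest score 14 + 14 + 18 = 46.
Databases + ML + HCI: credit hours 4 + 5 + 2 = 11 ≤ 18, interest score 10 + 14 + 18 = 42.
Databases + ML + Algorithms + HCI: credit hours 4 + 5 + 7 + 2 = 18 ≤ 18, interest score 10 + 14 + 2 + 18 = 44.
Best is Robotics, ML, and HCI with total interest score 46.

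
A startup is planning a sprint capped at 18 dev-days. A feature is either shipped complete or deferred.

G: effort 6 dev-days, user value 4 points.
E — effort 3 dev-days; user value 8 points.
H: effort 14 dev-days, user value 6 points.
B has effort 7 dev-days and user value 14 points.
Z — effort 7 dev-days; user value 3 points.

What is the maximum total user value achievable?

This is an integer program with binary decision variables.
Take G, E, and B: effort 6 + 3 + 7 = 16 ≤ 18, user value 4 + 8 + 14 = 26.
No other feasible combination does better.

26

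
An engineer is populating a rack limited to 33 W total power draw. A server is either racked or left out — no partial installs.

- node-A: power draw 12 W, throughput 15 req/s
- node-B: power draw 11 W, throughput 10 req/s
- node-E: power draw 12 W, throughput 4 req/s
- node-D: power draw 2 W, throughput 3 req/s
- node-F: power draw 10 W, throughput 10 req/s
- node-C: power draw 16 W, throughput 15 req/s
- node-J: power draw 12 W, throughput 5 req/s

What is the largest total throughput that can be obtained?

This is a 0-1 knapsack instance.
Allowing fractional choices, the relaxed optimum would be about 36.4, but servers are indivisible.
node-A + node-B + node-F: power draw 12 + 11 + 10 = 33 ≤ 33, throughput 15 + 10 + 10 = 35.
node-A + node-D + node-C: power draw 12 + 2 + 16 = 30 ≤ 33, throughput 15 + 3 + 15 = 33.
Best is node-A, node-B, and node-F with total throughput 35.

35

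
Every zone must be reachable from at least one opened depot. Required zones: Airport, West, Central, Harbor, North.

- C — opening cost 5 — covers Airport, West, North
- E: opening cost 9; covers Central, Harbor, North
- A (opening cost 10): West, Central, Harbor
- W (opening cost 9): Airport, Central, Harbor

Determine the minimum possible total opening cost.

14

This is a weighted set-cover instance.
Choose C and E: together they cover Airport, West, Central, Harbor, North — every zone.
Total opening cost: 5 + 9 = 14.
No cover costs less than 14.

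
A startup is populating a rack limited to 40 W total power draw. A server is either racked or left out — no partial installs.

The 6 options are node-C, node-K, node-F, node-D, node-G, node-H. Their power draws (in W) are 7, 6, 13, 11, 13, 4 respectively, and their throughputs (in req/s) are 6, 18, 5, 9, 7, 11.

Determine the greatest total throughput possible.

node-C + node-K + node-D + node-H: power draw 7 + 6 + 11 + 4 = 28 ≤ 40, throughput 6 + 18 + 9 + 11 = 44.
node-K + node-D + node-G + node-H: power draw 6 + 11 + 13 + 4 = 34 ≤ 40, throughput 18 + 9 + 7 + 11 = 45.
node-K + node-F + node-D + node-H: power draw 6 + 13 + 11 + 4 = 34 ≤ 40, throughput 18 + 5 + 9 + 11 = 43.
Best is node-K, node-D, node-G, and node-H with total throughput 45.

45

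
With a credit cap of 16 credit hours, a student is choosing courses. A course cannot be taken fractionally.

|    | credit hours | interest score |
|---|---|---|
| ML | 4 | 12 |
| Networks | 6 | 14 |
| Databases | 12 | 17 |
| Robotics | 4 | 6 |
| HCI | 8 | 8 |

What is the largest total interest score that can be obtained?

ML + Databases: credit hours 4 + 12 = 16 ≤ 16, interest score 12 + 17 = 29.
ML + Networks + Robotics: credit hours 4 + 6 + 4 = 14 ≤ 16, interest score 12 + 14 + 6 = 32.
Best is ML, Networks, and Robotics with total interest score 32.

32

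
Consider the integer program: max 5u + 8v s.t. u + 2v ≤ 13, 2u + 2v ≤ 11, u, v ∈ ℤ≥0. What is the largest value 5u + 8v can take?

The continuous relaxation peaks at (0, 5.5) with value 44.00; rounding to a feasible lattice point costs some objective.
(u,v)=(0,5): 1·0+2·5=10≤13, 2·0+2·5=10≤11, objective 40.
(u,v)=(1,4): 1·1+2·4=9≤13, 2·1+2·4=10≤11, objective 37.
(u,v)=(0,4): 1·0+2·4=8≤13, 2·0+2·4=8≤11, objective 32.
The best lattice point is (0,5), giving 40.

40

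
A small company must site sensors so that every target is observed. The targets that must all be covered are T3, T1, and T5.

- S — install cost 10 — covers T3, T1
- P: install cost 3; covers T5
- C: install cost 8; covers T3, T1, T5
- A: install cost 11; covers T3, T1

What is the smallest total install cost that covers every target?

8

This is a weighted set-cover instance.
C alone covers T3, T1, T5 — every target.
Total install cost: 8.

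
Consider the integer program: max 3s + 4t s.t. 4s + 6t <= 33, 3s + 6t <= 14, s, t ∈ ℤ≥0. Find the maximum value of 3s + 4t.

(s,t)=(4,0): 4·4+6·0=16≤33, 3·4+6·0=12≤14, objective 12.
(s,t)=(3,0): 4·3+6·0=12≤33, 3·3+6·0=9≤14, objective 9.
The best lattice point is (4,0), giving 12.

12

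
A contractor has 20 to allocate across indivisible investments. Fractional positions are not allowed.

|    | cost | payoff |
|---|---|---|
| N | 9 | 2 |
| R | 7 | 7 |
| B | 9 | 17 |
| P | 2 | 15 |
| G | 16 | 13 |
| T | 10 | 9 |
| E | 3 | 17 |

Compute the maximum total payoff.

Allowing fractional choices, the relaxed optimum would be about 55.0, but investments are indivisible.
P + T + E: cost 2 + 10 + 3 = 15 ≤ 20, payoff 15 + 9 + 17 = 41.
R + B + E: cost 7 + 9 + 3 = 19 ≤ 20, payoff 7 + 17 + 17 = 41.
B + P + E: cost 9 + 2 + 3 = 14 ≤ 20, payoff 17 + 15 + 17 = 49.
Best is B, P, and E with total payoff 49.

49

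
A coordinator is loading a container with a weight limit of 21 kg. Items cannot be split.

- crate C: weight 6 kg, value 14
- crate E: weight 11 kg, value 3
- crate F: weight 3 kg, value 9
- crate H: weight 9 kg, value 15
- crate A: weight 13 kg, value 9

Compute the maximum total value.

38

This is a 0-1 knapsack instance.
Take crate C, crate F, and crate H: weight 6 + 3 + 9 = 18 ≤ 21, value 14 + 9 + 15 = 38.
No other feasible combination does better.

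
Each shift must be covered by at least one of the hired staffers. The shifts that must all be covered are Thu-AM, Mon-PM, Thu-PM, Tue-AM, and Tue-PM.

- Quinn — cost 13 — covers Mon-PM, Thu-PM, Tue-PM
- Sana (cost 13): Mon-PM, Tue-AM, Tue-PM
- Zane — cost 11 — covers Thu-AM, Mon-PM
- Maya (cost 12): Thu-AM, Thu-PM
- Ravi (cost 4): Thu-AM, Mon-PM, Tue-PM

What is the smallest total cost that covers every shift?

25

Choose Sana and Maya: together they cover Thu-AM, Mon-PM, Thu-PM, Tue-AM, Tue-PM — every shift.
Total cost: 13 + 12 = 25.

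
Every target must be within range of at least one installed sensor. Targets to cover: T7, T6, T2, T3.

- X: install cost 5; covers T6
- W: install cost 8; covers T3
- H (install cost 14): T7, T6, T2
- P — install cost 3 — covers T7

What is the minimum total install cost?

The greedy cost-per-new-target heuristic would pick P, X, W, and H for 30, but a cheaper cover exists.
Choose W and H: together they cover T7, T6, T2, T3 — every target.
Total install cost: 8 + 14 = 22.
No cover costs less than 22.

22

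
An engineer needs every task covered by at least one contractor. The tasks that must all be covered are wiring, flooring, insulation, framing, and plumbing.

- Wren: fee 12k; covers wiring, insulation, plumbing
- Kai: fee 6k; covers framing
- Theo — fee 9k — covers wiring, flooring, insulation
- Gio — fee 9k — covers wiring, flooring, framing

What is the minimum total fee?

The greedy cost-per-new-task heuristic would pick Theo, Kai, and Wren for 27, but a cheaper cover exists.
Choose Wren and Gio: together they cover wiring, flooring, insulation, framing, plumbing — every task.
Total fee: 12 + 9 = 21.
No cover costs less than 21.

21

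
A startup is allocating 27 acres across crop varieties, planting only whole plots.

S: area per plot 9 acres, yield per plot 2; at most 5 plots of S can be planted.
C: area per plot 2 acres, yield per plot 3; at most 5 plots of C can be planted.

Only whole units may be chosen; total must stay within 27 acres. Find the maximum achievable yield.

17

1×S and 5×C: area 19 ≤ 27, yield 1·2 + 5·3 = 17.
2×S and 4×C: area 26 ≤ 27, yield 2·2 + 4·3 = 16.
Best is 17.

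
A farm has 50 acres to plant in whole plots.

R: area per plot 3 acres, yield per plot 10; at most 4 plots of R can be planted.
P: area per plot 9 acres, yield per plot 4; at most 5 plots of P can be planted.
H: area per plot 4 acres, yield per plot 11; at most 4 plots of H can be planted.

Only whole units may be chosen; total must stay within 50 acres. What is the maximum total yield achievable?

92

4×R, 2×P, and 4×H: area 46 ≤ 50, yield 4·10 + 2·4 + 4·11 = 92.
4×R, 1×P, and 4×H: area 37 ≤ 50, yield 4·10 + 1·4 + 4·11 = 88.
Best is 92.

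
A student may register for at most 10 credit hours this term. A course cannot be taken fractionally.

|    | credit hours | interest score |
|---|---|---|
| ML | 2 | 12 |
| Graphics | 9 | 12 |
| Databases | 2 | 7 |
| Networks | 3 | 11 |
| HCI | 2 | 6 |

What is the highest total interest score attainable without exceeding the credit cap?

36

ML + Networks + HCI: credit hours 2 + 3 + 2 = 7 ≤ 10, interest score 12 + 11 + 6 = 29.
ML + Databases + Networks + HCI: credit hours 2 + 2 + 3 + 2 = 9 ≤ 10, interest score 12 + 7 + 11 + 6 = 36.
ML + Databases + Networks: credit hours 2 + 2 + 3 = 7 ≤ 10, interest score 12 + 7 + 11 = 30.
Best is ML, Databases, Networks, and HCI with total interest score 36.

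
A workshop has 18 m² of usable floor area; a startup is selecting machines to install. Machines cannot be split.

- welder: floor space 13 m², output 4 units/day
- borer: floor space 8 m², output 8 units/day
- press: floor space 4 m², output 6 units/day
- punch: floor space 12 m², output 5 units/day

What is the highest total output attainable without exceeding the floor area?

Allowing fractional choices, the relaxed optimum would be about 16.5, but machines are indivisible.
borer + press: floor space 8 + 4 = 12 ≤ 18, output 8 + 6 = 14.
press + punch: floor space 4 + 12 = 16 ≤ 18, output 6 + 5 = 11.
welder + press: floor space 13 + 4 = 17 ≤ 18, output 4 + 6 = 10.
Best is borer and press with total output 14.

14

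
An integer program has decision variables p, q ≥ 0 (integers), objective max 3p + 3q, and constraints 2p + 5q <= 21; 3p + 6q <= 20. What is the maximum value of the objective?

18

(p,q)=(6,0): 2·6+5·0=12≤21, 3·6+6·0=18≤20, objective 18.
(p,q)=(5,0): 2·5+5·0=10≤21, 3·5+6·0=15≤20, objective 15.
No feasible integer point exceeds 18.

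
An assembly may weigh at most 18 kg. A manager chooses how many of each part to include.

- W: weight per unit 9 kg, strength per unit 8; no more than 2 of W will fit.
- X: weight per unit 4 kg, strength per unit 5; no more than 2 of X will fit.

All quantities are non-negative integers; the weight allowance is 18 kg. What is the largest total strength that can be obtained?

18

Take 1×W and 2×X: weight 17 ≤ 18, strength 1·8 + 2·5 = 18.
X has the best ratio (5/4) and is taken to its limit of 2; remaining capacity is filled optimally with the others.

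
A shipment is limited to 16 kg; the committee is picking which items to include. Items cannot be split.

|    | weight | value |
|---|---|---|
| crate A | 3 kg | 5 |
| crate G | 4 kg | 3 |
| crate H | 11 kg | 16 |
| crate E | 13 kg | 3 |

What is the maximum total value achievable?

Take crate A and crate H: weight 3 + 11 = 14 ≤ 16, value 5 + 16 = 21.
No other feasible combination does better.

21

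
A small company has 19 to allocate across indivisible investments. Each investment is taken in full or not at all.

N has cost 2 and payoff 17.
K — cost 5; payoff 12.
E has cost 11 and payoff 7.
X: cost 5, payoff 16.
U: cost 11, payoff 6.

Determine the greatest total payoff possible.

45

This is a 0-1 knapsack instance.
N + K + X: cost 2 + 5 + 5 = 12 ≤ 19, payoff 17 + 12 + 16 = 45.
N + X + U: cost 2 + 5 + 11 = 18 ≤ 19, payoff 17 + 16 + 6 = 39.
N + E + X: cost 2 + 11 + 5 = 18 ≤ 19, payoff 17 + 7 + 16 = 40.
Best is N, K, and X with total payoff 45.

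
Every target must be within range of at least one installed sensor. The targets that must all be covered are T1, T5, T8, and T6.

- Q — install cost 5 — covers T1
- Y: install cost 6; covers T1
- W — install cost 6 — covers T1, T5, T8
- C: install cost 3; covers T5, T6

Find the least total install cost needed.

9

This is an integer covering problem.
Choose W and C: together they cover T1, T5, T8, T6 — every target.
Total install cost: 6 + 3 = 9.
No cover costs less than 9.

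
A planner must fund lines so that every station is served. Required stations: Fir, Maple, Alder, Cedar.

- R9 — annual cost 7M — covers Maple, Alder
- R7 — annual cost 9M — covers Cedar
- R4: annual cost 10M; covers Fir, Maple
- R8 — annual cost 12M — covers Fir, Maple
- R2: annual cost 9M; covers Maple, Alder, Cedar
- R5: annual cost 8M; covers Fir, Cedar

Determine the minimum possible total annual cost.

15

This is a weighted set-cover instance.
The greedy cost-per-new-station heuristic would pick R2 and R5 for 17, but a cheaper cover exists.
Choose R9 and R5: together they cover Fir, Maple, Alder, Cedar — every station.
Total annual cost: 7 + 8 = 15.
No cover costs less than 15.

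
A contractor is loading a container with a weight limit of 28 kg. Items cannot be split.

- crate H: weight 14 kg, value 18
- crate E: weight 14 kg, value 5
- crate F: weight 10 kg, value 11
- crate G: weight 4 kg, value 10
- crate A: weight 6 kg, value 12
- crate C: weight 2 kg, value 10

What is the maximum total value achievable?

50

crate F + crate G + crate A + crate C: weight 10 + 4 + 6 + 2 = 22 ≤ 28, value 11 + 10 + 12 + 10 = 43.
crate H + crate G + crate A + crate C: weight 14 + 4 + 6 + 2 = 26 ≤ 28, value 18 + 10 + 12 + 10 = 50.
Best is crate H, crate G, crate A, and crate C with total value 50.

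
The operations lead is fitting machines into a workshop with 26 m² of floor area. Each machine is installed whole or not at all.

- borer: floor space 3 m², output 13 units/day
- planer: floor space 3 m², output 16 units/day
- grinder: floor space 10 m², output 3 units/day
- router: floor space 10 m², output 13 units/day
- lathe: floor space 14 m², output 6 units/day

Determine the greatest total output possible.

45

This is an integer program with binary decision variables.
Take borer, planer, grinder, and router: floor space 3 + 3 + 10 + 10 = 26 ≤ 26, output 13 + 16 + 3 + 13 = 45.
No other feasible combination does better.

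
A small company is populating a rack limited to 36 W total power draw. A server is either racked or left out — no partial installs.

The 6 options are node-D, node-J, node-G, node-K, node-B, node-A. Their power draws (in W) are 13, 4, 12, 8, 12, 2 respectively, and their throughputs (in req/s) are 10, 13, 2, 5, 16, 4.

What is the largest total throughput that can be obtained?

node-D + node-J + node-B + node-A: power draw 13 + 4 + 12 + 2 = 31 ≤ 36, throughput 10 + 13 + 16 + 4 = 43.
node-J + node-K + node-B + node-A: power draw 4 + 8 + 12 + 2 = 26 ≤ 36, throughput 13 + 5 + 16 + 4 = 38.
node-D + node-J + node-B: power draw 13 + 4 + 12 = 29 ≤ 36, throughput 10 + 13 + 16 = 39.
Best is node-D, node-J, node-B, and node-A with total throughput 43.

43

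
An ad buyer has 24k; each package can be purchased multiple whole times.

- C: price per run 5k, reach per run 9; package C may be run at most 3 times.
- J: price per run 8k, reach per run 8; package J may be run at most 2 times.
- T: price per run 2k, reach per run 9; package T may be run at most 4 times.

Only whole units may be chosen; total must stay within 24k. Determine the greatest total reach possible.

63

3×C and 4×T: price 23 ≤ 24, reach 3·9 + 4·9 = 63.
2×C and 4×T: price 18 ≤ 24, reach 2·9 + 4·9 = 54.
Best is 63.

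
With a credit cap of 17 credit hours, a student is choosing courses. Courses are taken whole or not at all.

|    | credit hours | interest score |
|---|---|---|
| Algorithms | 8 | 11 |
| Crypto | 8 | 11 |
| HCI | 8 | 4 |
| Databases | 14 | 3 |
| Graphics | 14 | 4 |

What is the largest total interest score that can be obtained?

Allowing fractional choices, the relaxed optimum would be about 22.5, but courses are indivisible.
Algorithms + HCI: credit hours 8 + 8 = 16 ≤ 17, interest score 11 + 4 = 15.
Algorithms + Crypto: credit hours 8 + 8 = 16 ≤ 17, interest score 11 + 11 = 22.
Crypto + HCI: credit hours 8 + 8 = 16 ≤ 17, interest score 11 + 4 = 15.
Best is Algorithms and Crypto with total interest score 22.

22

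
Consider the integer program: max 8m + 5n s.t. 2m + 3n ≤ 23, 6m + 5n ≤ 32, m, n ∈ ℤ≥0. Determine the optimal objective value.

Relaxing integrality, the LP optimum is 42.67 at (m,n) = (5.33, 0), which is not an integer point.
(m,n)=(5,0): 2·5+3·0=10≤23, 6·5+5·0=30≤32, objective 40.
(m,n)=(4,1): 2·4+3·1=11≤23, 6·4+5·1=29≤32, objective 37.
The best lattice point is (5,0), giving 40.

40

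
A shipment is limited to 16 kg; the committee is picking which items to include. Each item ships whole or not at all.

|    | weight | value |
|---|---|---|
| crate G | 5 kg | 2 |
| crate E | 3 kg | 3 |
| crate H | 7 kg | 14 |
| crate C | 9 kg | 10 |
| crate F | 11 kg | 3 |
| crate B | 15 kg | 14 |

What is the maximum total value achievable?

crate G + crate E + crate H: weight 5 + 3 + 7 = 15 ≤ 16, value 2 + 3 + 14 = 19.
crate H + crate C: weight 7 + 9 = 16 ≤ 16, value 14 + 10 = 24.
Best is crate H and crate C with total value 24.

24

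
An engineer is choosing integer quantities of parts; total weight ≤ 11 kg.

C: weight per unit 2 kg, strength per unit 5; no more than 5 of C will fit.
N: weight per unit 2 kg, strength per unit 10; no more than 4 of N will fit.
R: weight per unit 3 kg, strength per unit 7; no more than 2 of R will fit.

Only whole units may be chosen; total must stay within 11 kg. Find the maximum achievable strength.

47

4×N and 1×R: weight 11 ≤ 11, strength 4·10 + 1·7 = 47.
1×C and 4×N: weight 10 ≤ 11, strength 1·5 + 4·10 = 45.
Best is 47.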